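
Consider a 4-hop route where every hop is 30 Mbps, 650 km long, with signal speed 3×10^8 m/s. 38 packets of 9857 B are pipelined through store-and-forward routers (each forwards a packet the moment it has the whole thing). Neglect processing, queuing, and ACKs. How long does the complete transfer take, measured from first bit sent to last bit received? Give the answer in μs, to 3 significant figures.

116000 μs

Per-hop transmission t_tx = L/R = 78856/30000000 = 2628.53 μs.
Per-hop propagation t_prop = 650000/300000000 = 2166.67 μs.
Pipeline fill: first packet needs 4·t_tx to clear all hops; remaining 37 packets each add one t_tx.
Total = (4+38-1)·t_tx + 4·t_prop = 41·2628.53 + 4·2166.67 = 116000 μs.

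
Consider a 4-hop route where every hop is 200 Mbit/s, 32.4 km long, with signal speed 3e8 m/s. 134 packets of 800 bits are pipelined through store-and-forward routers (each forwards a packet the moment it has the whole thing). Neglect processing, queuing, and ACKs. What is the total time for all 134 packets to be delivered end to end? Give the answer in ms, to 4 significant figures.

0.9800 ms

Per-hop transmission t_tx = L/R = 800/200000000 = 0.004 ms.
Per-hop propagation t_prop = 32400/300000000 = 0.108 ms.
Pipeline fill: first packet needs 4·t_tx to clear all hops; remaining 133 packets each add one t_tx.
Total = (4+134-1)·t_tx + 4·t_prop = 137·0.004 + 4·0.108 = 0.9800 ms.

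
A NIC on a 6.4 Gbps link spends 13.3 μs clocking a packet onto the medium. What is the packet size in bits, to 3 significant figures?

85100 bits

L = R × t_tx = 6400000000 b/s × 1.33e-05 s = 85120 bits.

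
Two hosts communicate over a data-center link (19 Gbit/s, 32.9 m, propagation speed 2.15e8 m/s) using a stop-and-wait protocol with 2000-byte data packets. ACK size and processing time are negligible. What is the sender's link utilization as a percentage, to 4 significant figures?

73.34 %

t_tx = L/R = 16000/19000000000 = 8.42105e-07 s.
t_prop = 32.9/215000000 = 1.53023e-07 s; RTT = 3.06047e-07 s.
Cycle = t_tx + RTT = 1.14815e-06 s.
Utilization = t_tx / cycle = 8.42105e-07/1.14815e-06 = 73.34 %.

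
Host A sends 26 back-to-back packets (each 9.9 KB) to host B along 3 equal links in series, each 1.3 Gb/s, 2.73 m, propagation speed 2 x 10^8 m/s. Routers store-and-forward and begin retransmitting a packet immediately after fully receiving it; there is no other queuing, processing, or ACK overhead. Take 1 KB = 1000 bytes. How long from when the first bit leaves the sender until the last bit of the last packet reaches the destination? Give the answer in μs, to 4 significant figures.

Per-hop transmission t_tx = L/R = 79200/1300000000 = 60.9231 μs.
Per-hop propagation t_prop = 2.73/200000000 = 0.01365 μs.
Pipeline fill: first packet needs 3·t_tx to clear all hops; remaining 25 packets each add one t_tx.
Total = (3+26-1)·t_tx + 3·t_prop = 28·60.9231 + 3·0.01365 = 1706 μs.

1706 μs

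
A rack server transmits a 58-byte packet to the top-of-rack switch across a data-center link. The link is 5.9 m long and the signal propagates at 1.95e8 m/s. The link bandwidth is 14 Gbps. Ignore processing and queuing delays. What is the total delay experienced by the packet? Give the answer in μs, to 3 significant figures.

0.0634 μs

L = 58 × 8 = 464 bits.
Transmission delay = L/R = 464 / 14000000000 = 0.0331429 μs.
Propagation delay = d/s = 5.9 m / 195000000 m/s = 0.0302564 μs.
Total = 0.0634 μs.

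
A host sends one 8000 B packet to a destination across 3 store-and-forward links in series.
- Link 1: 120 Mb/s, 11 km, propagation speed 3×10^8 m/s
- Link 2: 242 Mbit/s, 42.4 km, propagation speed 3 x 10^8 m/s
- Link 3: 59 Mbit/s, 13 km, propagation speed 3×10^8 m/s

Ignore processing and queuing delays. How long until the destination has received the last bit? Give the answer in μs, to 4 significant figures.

L = 8000 × 8 = 64000 bits.
Transmission delays (L/R per hop): 533.333, 264.463, 1084.75 μs; sum = 1882.54 μs.
Propagation delays (d/s per hop): 36.6667, 141.333, 43.3333 μs; sum = 221.333 μs.
End-to-end = 2104 μs.

2104 μs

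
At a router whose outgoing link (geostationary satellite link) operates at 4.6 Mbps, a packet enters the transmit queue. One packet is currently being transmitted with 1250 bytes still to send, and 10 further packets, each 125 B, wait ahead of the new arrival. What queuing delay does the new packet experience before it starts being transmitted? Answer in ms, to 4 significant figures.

4.348 ms

Each queued packet: L/R = 1000/4600000 = 0.217391 ms.
10 queued → 2.17391 ms.
Plus remaining 10000 bits of current packet: 2.17391 ms.
Queuing delay = 4.348 ms.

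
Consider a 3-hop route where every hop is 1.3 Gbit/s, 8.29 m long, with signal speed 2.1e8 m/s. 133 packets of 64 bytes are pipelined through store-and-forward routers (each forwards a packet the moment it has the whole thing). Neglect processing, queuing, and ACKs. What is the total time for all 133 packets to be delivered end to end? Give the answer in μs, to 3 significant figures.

Per-hop transmission t_tx = L/R = 512/1300000000 = 0.393846 μs.
Per-hop propagation t_prop = 8.29/210000000 = 0.0394762 μs.
Pipeline fill: first packet needs 3·t_tx to clear all hops; remaining 132 packets each add one t_tx.
Total = (3+133-1)·t_tx + 3·t_prop = 135·0.393846 + 3·0.0394762 = 53.3 μs.

53.3 μs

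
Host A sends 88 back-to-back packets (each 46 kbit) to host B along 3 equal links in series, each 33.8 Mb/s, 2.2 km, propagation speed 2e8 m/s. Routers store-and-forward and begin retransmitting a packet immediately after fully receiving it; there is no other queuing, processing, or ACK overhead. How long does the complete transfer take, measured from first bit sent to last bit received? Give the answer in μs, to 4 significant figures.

Per-hop transmission t_tx = L/R = 46000/33800000 = 1360.95 μs.
Per-hop propagation t_prop = 2200/200000000 = 11 μs.
Pipeline fill: first packet needs 3·t_tx to clear all hops; remaining 87 packets each add one t_tx.
Total = (3+88-1)·t_tx + 3·t_prop = 90·1360.95 + 3·11 = 122500 μs.

122500 μs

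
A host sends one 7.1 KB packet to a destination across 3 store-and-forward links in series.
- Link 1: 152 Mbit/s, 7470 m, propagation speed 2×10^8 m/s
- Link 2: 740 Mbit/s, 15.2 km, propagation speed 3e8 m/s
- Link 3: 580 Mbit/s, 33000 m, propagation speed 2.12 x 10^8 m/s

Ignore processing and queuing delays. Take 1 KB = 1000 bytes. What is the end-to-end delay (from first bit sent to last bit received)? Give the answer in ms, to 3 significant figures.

L = 56800 bits.
Transmission delays (L/R per hop): 0.373684, 0.0767568, 0.097931 ms; sum = 0.548372 ms.
Propagation delays (d/s per hop): 0.03735, 0.0506667, 0.15566 ms; sum = 0.243677 ms.
End-to-end = 0.792 ms.

0.792 ms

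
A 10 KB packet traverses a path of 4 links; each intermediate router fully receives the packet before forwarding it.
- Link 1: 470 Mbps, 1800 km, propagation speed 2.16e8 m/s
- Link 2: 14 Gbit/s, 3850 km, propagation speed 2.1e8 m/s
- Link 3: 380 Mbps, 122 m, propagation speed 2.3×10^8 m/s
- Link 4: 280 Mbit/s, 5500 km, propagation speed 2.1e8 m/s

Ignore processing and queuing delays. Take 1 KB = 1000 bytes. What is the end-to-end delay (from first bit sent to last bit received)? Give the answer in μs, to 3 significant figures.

53500 μs

L = 80000 bits.
Transmission delays (L/R per hop): 170.213, 5.71429, 210.526, 285.714 μs; sum = 672.168 μs.
Propagation delays (d/s per hop): 8333.33, 18333.3, 0.530435, 26190.5 μs; sum = 52857.7 μs.
End-to-end = 53500 μs.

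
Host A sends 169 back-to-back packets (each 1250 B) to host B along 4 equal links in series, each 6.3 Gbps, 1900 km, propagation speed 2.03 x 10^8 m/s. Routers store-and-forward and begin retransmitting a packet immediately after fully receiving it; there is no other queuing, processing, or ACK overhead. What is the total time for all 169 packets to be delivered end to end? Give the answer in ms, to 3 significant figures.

Per-hop transmission t_tx = L/R = 10000/6300000000 = 0.0015873 ms.
Per-hop propagation t_prop = 1900000/2.03e+08 = 9.35961 ms.
Pipeline fill: first packet needs 4·t_tx to clear all hops; remaining 168 packets each add one t_tx.
Total = (4+169-1)·t_tx + 4·t_prop = 172·0.0015873 + 4·9.35961 = 37.7 ms.

37.7 ms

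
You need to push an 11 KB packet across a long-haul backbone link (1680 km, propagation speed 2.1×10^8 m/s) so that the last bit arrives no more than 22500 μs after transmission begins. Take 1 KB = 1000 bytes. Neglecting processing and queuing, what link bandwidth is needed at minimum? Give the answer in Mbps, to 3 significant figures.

6.07 Mbps

L = 88000 bits.
Propagation delay = 1680000 / 210000000 = 8000 μs.
Transmission budget = 22500 − 8000 = 14500 μs.
R ≥ L / t_tx = 88000 bits / 0.0145 s = 6.07 Mbps.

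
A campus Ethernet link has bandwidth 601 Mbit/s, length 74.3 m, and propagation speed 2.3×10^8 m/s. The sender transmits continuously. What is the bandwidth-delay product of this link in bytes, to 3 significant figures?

Propagation delay = 74.3 / 2.3e+08 = 3.23043e-07 s.
BDP = R × t_prop = 601000000 × 3.23043e-07 = 194.149 bits.
In bytes: 194.149/8 = 24.3 bytes.

24.3 bytes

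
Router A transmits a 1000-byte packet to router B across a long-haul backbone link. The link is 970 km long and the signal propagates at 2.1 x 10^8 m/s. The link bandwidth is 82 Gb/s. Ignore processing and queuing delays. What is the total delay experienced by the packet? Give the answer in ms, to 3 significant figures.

4.62 ms

L = 1000 × 8 = 8000 bits.
Transmission delay = L/R = 8000 / 82000000000 = 9.7561e-05 ms.
Propagation delay = d/s = 970000 m / 210000000 m/s = 4.61905 ms.
Total = 4.62 ms.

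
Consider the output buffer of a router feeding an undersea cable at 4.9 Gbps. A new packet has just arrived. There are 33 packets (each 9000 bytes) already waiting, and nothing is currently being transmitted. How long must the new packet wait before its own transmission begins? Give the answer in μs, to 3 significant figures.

Each queued packet: L/R = 72000/4900000000 = 14.6939 μs.
33 queued → 484.898 μs.
Queuing delay = 485 μs.

485 μs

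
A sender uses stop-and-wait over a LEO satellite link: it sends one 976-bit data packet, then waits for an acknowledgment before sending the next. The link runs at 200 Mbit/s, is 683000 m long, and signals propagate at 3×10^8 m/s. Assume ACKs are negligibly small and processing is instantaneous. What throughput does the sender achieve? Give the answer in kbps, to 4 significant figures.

214.1 kbps

t_tx = L/R = 976/200000000 = 4.88e-06 s.
t_prop = 683000/300000000 = 0.00227667 s; RTT = 0.00455333 s.
Cycle = t_tx + RTT = 0.00455821 s.
Throughput = L / cycle = 976 / 0.00455821 = 214.1 kbps.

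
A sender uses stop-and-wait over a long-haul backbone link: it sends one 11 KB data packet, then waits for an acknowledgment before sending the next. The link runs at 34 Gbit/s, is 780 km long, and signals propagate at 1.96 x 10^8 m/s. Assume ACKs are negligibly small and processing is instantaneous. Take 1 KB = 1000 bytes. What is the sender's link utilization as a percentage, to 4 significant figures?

0.03251 %

t_tx = L/R = 88000/34000000000 = 2.58824e-06 s.
t_prop = 780000/196000000 = 0.00397959 s; RTT = 0.00795918 s.
Cycle = t_tx + RTT = 0.00796177 s.
Utilization = t_tx / cycle = 2.58824e-06/0.00796177 = 0.03251 %.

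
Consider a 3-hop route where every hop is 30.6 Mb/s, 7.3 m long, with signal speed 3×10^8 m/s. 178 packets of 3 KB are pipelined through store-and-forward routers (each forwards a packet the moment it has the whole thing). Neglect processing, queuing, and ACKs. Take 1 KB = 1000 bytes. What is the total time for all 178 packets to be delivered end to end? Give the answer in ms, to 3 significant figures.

141 ms

Per-hop transmission t_tx = L/R = 24000/30600000 = 0.784314 ms.
Per-hop propagation t_prop = 7.3/300000000 = 2.43333e-05 ms.
Pipeline fill: first packet needs 3·t_tx to clear all hops; remaining 177 packets each add one t_tx.
Total = (3+178-1)·t_tx + 3·t_prop = 180·0.784314 + 3·2.43333e-05 = 141 ms.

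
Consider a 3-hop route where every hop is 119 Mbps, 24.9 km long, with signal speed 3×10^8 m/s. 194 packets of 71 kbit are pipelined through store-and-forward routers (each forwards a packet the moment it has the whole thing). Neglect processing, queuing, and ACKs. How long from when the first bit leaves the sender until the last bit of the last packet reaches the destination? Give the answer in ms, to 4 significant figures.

Per-hop transmission t_tx = L/R = 71000/119000000 = 0.596639 ms.
Per-hop propagation t_prop = 24900/300000000 = 0.083 ms.
Pipeline fill: first packet needs 3·t_tx to clear all hops; remaining 193 packets each add one t_tx.
Total = (3+194-1)·t_tx + 3·t_prop = 196·0.596639 + 3·0.083 = 117.2 ms.

117.2 ms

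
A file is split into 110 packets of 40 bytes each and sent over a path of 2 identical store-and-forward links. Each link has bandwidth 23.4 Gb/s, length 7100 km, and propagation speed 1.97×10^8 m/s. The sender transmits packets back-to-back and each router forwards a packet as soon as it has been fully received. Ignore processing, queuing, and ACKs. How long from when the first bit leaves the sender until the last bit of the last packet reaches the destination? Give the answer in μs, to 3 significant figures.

72100 μs

Per-hop transmission t_tx = L/R = 320/23400000000 = 0.0136752 μs.
Per-hop propagation t_prop = 7100000/197000000 = 36040.6 μs.
Pipeline fill: first packet needs 2·t_tx to clear all hops; remaining 109 packets each add one t_tx.
Total = (2+110-1)·t_tx + 2·t_prop = 111·0.0136752 + 2·36040.6 = 72100 μs.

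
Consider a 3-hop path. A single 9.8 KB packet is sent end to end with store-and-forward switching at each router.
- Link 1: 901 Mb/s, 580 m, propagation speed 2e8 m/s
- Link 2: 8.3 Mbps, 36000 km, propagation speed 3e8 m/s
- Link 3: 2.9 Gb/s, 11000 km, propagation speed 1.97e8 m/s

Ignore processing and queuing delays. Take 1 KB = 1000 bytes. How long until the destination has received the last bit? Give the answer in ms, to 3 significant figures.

185 ms

L = 78400 bits.
Transmission delays (L/R per hop): 0.0870144, 9.44578, 0.0270345 ms; sum = 9.55983 ms.
Propagation delays (d/s per hop): 0.0029, 120, 55.8376 ms; sum = 175.84 ms.
End-to-end = 185 ms.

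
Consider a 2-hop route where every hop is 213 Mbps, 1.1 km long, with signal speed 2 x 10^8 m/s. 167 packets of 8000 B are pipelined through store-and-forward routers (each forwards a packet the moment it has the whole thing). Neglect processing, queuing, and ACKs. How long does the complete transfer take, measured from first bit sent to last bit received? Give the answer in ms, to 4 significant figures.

50.49 ms

Per-hop transmission t_tx = L/R = 64000/213000000 = 0.300469 ms.
Per-hop propagation t_prop = 1100/200000000 = 0.0055 ms.
Pipeline fill: first packet needs 2·t_tx to clear all hops; remaining 166 packets each add one t_tx.
Total = (2+167-1)·t_tx + 2·t_prop = 168·0.300469 + 2·0.0055 = 50.49 ms.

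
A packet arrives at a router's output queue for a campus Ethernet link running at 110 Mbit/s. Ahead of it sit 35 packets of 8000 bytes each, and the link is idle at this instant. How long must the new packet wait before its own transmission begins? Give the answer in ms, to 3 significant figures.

20.4 ms

Each queued packet: L/R = 64000/110000000 = 0.581818 ms.
35 queued → 20.3636 ms.
Queuing delay = 20.4 ms.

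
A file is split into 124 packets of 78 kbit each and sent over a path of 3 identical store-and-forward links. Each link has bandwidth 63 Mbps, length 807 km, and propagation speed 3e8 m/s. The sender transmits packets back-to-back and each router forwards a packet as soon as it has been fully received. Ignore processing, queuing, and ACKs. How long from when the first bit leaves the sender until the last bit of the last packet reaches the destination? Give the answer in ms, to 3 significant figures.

164 ms

Per-hop transmission t_tx = L/R = 78000/63000000 = 1.2381 ms.
Per-hop propagation t_prop = 807000/300000000 = 2.69 ms.
Pipeline fill: first packet needs 3·t_tx to clear all hops; remaining 123 packets each add one t_tx.
Total = (3+124-1)·t_tx + 3·t_prop = 126·1.2381 + 3·2.69 = 164 ms.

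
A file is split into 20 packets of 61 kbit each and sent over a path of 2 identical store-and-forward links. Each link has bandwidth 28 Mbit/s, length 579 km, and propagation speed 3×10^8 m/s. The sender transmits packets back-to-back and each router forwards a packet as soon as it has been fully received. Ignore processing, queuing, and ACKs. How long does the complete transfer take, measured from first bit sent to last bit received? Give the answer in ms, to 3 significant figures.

Per-hop transmission t_tx = L/R = 61000/28000000 = 2.17857 ms.
Per-hop propagation t_prop = 579000/300000000 = 1.93 ms.
Pipeline fill: first packet needs 2·t_tx to clear all hops; remaining 19 packets each add one t_tx.
Total = (2+20-1)·t_tx + 2·t_prop = 21·2.17857 + 2·1.93 = 49.6 ms.

49.6 ms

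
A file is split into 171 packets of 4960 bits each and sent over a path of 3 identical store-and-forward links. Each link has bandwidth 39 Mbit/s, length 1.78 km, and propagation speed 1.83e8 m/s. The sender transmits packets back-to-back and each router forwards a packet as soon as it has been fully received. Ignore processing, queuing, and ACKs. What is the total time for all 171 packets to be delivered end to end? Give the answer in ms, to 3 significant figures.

22.0 ms

Per-hop transmission t_tx = L/R = 4960/39000000 = 0.127179 ms.
Per-hop propagation t_prop = 1780/183000000 = 0.00972678 ms.
Pipeline fill: first packet needs 3·t_tx to clear all hops; remaining 170 packets each add one t_tx.
Total = (3+171-1)·t_tx + 3·t_prop = 173·0.127179 + 3·0.00972678 = 22.0 ms.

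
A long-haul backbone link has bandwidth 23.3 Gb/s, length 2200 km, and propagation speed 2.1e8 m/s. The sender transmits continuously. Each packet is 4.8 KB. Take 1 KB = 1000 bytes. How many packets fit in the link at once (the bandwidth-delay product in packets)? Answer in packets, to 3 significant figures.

6360 packets

Propagation delay = 2200000 / 210000000 = 0.0104762 s.
BDP = R × t_prop = 23300000000 × 0.0104762 = 244095000 bits.
In packets of 38400 bits: 6360 packets.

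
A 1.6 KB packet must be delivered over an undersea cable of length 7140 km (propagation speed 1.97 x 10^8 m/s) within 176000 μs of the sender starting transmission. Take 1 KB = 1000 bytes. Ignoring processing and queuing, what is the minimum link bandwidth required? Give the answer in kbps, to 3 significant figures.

L = 12800 bits.
Propagation delay = 7140000 / 197000000 = 36243.7 μs.
Transmission budget = 176000 − 36243.7 = 139756 μs.
R ≥ L / t_tx = 12800 bits / 0.139756 s = 91.6 kbps.

91.6 kbps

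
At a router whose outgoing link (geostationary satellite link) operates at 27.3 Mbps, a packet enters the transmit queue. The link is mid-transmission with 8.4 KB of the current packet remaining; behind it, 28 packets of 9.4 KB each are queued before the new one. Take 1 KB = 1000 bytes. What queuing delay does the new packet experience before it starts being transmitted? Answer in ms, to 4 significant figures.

Each queued packet: L/R = 75200/27300000 = 2.75458 ms.
28 queued → 77.1282 ms.
Plus remaining 67200 bits of current packet: 2.46154 ms.
Queuing delay = 79.59 ms.

79.59 ms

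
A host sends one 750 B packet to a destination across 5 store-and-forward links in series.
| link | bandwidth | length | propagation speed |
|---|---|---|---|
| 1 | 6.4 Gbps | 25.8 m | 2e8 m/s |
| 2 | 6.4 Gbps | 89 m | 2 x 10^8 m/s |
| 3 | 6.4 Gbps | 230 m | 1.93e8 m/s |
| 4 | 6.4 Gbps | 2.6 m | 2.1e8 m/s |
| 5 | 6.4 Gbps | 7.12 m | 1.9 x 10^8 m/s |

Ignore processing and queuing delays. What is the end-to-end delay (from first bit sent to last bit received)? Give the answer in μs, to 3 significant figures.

6.50 μs

L = 750 × 8 = 6000 bits.
Transmission delay per hop = L/R = 6000/6400000000 = 0.9375 μs; 5 hops → 4.6875 μs.
Propagation delays (d/s per hop): 0.129, 0.445, 1.19171, 0.012381, 0.0374737 μs; sum = 1.81556 μs.
End-to-end = 6.50 μs.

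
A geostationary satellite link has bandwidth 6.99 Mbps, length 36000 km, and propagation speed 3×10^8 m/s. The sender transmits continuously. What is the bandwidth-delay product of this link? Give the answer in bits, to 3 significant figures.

Propagation delay = 36000000 / 300000000 = 0.12 s.
BDP = R × t_prop = 6990000 × 0.12 = 838800 bits.

839000 bits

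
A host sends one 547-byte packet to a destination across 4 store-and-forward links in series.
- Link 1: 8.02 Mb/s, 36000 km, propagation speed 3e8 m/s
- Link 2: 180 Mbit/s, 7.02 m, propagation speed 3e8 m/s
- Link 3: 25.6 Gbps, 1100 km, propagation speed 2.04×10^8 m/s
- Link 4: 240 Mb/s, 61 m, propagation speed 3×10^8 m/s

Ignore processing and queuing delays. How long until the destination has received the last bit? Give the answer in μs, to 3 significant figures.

L = 547 × 8 = 4376 bits.
Transmission delays (L/R per hop): 545.636, 24.3111, 0.170938, 18.2333 μs; sum = 588.351 μs.
Propagation delays (d/s per hop): 120000, 0.0234, 5392.16, 0.203333 μs; sum = 125392 μs.
End-to-end = 126000 μs.

126000 μs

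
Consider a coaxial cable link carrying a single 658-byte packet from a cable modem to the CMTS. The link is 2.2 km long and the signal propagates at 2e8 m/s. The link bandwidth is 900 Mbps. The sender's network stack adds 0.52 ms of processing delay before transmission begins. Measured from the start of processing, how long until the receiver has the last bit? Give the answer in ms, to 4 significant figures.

L = 658 × 8 = 5264 bits.
Transmission delay = L/R = 5264 / 900000000 = 0.00584889 ms.
Propagation delay = d/s = 2200 m / 200000000 m/s = 0.011 ms.
Plus processing delay 0.52 ms = 0.52 ms.
Total = 0.5368 ms.

0.5368 ms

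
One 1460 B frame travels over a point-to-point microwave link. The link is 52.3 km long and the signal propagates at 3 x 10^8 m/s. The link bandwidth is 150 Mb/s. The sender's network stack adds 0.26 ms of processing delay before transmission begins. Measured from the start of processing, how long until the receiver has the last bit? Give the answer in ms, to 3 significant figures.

0.512 ms

L = 1460 × 8 = 11680 bits.
Transmission delay = L/R = 11680 / 150000000 = 0.0778667 ms.
Propagation delay = d/s = 52300 m / 300000000 m/s = 0.174333 ms.
Plus processing delay 0.26 ms = 0.26 ms.
Total = 0.512 ms.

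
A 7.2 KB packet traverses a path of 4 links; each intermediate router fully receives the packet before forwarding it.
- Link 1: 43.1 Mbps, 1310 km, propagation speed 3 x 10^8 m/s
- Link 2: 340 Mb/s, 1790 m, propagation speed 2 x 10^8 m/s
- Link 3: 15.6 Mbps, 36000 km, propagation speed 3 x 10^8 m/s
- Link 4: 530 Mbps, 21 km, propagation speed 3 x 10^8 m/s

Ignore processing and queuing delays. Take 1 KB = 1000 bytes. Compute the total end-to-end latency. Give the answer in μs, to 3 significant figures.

L = 57600 bits.
Transmission delays (L/R per hop): 1336.43, 169.412, 3692.31, 108.679 μs; sum = 5306.83 μs.
Propagation delays (d/s per hop): 4366.67, 8.95, 120000, 70 μs; sum = 124446 μs.
End-to-end = 130000 μs.

130000 μs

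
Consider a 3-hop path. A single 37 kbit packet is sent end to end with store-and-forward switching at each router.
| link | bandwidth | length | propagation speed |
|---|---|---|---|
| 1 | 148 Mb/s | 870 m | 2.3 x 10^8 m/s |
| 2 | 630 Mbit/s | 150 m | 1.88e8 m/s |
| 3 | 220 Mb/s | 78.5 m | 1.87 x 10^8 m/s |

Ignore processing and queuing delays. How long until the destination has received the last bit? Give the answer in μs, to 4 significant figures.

481.9 μs

L = 37000 bits.
Transmission delays (L/R per hop): 250, 58.7302, 168.182 μs; sum = 476.912 μs.
Propagation delays (d/s per hop): 3.78261, 0.797872, 0.419786 μs; sum = 5.00027 μs.
End-to-end = 481.9 μs.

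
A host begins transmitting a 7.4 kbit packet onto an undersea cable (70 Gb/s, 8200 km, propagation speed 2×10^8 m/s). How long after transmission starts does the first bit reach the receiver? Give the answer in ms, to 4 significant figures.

First bit experiences only propagation delay: d/s = 8200000/200000000 = 41.00 ms.

41.00 ms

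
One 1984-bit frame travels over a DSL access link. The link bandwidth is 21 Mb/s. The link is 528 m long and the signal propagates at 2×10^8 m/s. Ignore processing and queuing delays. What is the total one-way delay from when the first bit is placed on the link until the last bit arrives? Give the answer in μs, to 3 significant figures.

97.1 μs

Transmission delay = L/R = 1984 / 21000000 = 94.4762 μs.
Propagation delay = d/s = 528 m / 200000000 m/s = 2.64 μs.
Total = 97.1 μs.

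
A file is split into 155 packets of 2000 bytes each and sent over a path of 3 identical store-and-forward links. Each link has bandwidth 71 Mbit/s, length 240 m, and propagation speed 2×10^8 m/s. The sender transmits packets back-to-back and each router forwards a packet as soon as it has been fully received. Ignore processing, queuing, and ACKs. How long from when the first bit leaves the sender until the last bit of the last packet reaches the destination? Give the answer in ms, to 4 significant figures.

Per-hop transmission t_tx = L/R = 16000/71000000 = 0.225352 ms.
Per-hop propagation t_prop = 240/200000000 = 0.0012 ms.
Pipeline fill: first packet needs 3·t_tx to clear all hops; remaining 154 packets each add one t_tx.
Total = (3+155-1)·t_tx + 3·t_prop = 157·0.225352 + 3·0.0012 = 35.38 ms.

35.38 ms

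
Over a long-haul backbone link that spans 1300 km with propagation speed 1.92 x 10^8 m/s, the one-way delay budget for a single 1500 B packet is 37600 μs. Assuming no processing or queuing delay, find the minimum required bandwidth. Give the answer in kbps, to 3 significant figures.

389 kbps

L = 12000 bits.
Propagation delay = 1300000 / 192000000 = 6770.83 μs.
Transmission budget = 37600 − 6770.83 = 30829.2 μs.
R ≥ L / t_tx = 12000 bits / 0.0308292 s = 389 kbps.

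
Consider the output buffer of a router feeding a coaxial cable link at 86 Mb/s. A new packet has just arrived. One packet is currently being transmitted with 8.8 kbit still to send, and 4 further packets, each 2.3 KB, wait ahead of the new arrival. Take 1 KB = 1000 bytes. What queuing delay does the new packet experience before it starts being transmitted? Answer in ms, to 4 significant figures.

Each queued packet: L/R = 18400/86000000 = 0.213953 ms.
4 queued → 0.855814 ms.
Plus remaining 8800 bits of current packet: 0.102326 ms.
Queuing delay = 0.9581 ms.

0.9581 ms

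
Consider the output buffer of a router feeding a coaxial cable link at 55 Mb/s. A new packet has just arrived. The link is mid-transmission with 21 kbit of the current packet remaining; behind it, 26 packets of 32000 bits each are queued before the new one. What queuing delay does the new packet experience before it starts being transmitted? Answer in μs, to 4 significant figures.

Each queued packet: L/R = 32000/55000000 = 581.818 μs.
26 queued → 15127.3 μs.
Plus remaining 21000 bits of current packet: 381.818 μs.
Queuing delay = 15510 μs.

15510 μs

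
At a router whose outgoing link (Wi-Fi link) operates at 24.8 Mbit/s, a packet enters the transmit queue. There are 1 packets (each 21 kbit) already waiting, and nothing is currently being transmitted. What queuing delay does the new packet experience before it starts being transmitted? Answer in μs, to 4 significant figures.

Each queued packet: L/R = 21000/24800000 = 846.774 μs.
1 queued → 846.774 μs.
Queuing delay = 846.8 μs.

846.8 μs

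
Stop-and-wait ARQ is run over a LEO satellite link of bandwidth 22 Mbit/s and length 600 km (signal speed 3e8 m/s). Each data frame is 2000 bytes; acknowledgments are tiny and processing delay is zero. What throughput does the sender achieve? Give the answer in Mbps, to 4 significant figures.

t_tx = L/R = 16000/22000000 = 0.000727273 s.
t_prop = 600000/300000000 = 0.002 s; RTT = 0.004 s.
Cycle = t_tx + RTT = 0.00472727 s.
Throughput = L / cycle = 16000 / 0.00472727 = 3.385 Mbps.

3.385 Mbps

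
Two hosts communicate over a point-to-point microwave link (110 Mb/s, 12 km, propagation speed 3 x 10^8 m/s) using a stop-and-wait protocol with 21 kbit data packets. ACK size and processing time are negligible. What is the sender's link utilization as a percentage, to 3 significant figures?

70.5 %

t_tx = L/R = 21000/110000000 = 0.000190909 s.
t_prop = 12000/300000000 = 4e-05 s; RTT = 8e-05 s.
Cycle = t_tx + RTT = 0.000270909 s.
Utilization = t_tx / cycle = 0.000190909/0.000270909 = 70.5 %.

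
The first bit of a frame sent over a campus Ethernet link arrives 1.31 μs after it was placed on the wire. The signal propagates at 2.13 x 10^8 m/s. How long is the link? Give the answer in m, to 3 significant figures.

279 m

d = s × t_prop = 213000000 × 1.31e-06 = 279 m.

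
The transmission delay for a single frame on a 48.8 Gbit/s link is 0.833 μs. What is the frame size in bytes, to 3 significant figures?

L = R × t_tx = 48800000000 b/s × 8.33e-07 s = 40650.4 bits.
In bytes: 40650.4 / 8 = 5080 bytes.

5080 bytes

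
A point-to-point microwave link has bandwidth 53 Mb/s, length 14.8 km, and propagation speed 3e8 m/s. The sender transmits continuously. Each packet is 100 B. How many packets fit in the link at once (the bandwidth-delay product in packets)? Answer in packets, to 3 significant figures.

Propagation delay = 14800 / 300000000 = 4.93333e-05 s.
BDP = R × t_prop = 53000000 × 4.93333e-05 = 2614.67 bits.
In packets of 800 bits: 3.27 packets.

3.27 packets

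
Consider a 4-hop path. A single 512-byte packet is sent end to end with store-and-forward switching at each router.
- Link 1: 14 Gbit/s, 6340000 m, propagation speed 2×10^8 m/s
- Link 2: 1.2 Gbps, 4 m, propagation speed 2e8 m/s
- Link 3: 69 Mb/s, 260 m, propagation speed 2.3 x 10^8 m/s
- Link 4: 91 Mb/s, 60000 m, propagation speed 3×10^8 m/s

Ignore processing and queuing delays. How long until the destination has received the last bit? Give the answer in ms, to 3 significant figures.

L = 512 × 8 = 4096 bits.
Transmission delays (L/R per hop): 0.000292571, 0.00341333, 0.0593623, 0.045011 ms; sum = 0.108079 ms.
Propagation delays (d/s per hop): 31.7, 2e-05, 0.00113043, 0.2 ms; sum = 31.9012 ms.
End-to-end = 32.0 ms.

32.0 ms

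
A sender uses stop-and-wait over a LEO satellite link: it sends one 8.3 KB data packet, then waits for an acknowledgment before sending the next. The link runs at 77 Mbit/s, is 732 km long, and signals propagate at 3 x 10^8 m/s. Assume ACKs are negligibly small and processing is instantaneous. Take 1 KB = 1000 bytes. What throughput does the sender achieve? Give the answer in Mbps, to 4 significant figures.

t_tx = L/R = 66400/77000000 = 0.000862338 s.
t_prop = 732000/300000000 = 0.00244 s; RTT = 0.00488 s.
Cycle = t_tx + RTT = 0.00574234 s.
Throughput = L / cycle = 66400 / 0.00574234 = 11.56 Mbps.

11.56 Mbps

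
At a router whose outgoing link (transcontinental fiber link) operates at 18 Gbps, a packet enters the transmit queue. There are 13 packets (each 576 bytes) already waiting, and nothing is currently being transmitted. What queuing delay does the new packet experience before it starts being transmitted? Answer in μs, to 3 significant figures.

3.33 μs

Each queued packet: L/R = 4608/18000000000 = 0.256 μs.
13 queued → 3.328 μs.
Queuing delay = 3.33 μs.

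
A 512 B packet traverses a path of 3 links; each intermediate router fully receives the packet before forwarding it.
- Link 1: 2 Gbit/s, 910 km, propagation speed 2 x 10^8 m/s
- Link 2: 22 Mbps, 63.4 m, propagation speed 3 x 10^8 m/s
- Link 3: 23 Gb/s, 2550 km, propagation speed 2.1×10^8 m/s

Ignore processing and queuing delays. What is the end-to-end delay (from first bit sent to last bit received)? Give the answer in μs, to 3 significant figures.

L = 512 × 8 = 4096 bits.
Transmission delays (L/R per hop): 2.048, 186.182, 0.178087 μs; sum = 188.408 μs.
Propagation delays (d/s per hop): 4550, 0.211333, 12142.9 μs; sum = 16693.1 μs.
End-to-end = 16900 μs.

16900 μs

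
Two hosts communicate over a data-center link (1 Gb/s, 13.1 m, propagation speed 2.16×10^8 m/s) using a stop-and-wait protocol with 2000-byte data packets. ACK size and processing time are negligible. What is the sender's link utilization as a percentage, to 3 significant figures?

99.2 %

t_tx = L/R = 16000/1000000000 = 1.6e-05 s.
t_prop = 13.1/216000000 = 6.06481e-08 s; RTT = 1.21296e-07 s.
Cycle = t_tx + RTT = 1.61213e-05 s.
Utilization = t_tx / cycle = 1.6e-05/1.61213e-05 = 99.2 %.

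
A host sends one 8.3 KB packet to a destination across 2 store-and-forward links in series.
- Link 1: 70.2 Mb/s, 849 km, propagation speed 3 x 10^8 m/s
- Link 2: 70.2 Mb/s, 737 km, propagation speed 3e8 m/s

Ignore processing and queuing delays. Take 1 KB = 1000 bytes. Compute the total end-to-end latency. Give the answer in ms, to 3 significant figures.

7.18 ms

L = 66400 bits.
Transmission delay per hop = L/R = 66400/70200000 = 0.945869 ms; 2 hops → 1.89174 ms.
Propagation delays (d/s per hop): 2.83, 2.45667 ms; sum = 5.28667 ms.
End-to-end = 7.18 ms.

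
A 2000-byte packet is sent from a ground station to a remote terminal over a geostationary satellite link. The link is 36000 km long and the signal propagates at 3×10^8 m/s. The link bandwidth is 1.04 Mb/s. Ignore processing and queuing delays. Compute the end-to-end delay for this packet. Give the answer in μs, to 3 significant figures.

L = 2000 × 8 = 16000 bits.
Transmission delay = L/R = 16000 / 1040000 = 15384.6 μs.
Propagation delay = d/s = 36000000 m / 300000000 m/s = 120000 μs.
Total = 135000 μs.

135000 μs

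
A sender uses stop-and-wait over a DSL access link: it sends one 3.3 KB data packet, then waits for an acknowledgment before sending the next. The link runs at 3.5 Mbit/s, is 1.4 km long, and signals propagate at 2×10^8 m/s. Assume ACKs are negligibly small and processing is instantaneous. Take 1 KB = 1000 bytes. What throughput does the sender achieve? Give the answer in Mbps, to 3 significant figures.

t_tx = L/R = 26400/3500000 = 0.00754286 s.
t_prop = 1400/200000000 = 7e-06 s; RTT = 1.4e-05 s.
Cycle = t_tx + RTT = 0.00755686 s.
Throughput = L / cycle = 26400 / 0.00755686 = 3.49 Mbps.

3.49 Mbps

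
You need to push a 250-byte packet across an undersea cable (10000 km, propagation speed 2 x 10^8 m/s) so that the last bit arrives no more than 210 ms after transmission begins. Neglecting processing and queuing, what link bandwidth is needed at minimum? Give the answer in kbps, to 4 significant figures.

12.50 kbps

L = 2000 bits.
Propagation delay = 10000000 / 200000000 = 50 ms.
Transmission budget = 210 − 50 = 160 ms.
R ≥ L / t_tx = 2000 bits / 0.16 s = 12.50 kbps.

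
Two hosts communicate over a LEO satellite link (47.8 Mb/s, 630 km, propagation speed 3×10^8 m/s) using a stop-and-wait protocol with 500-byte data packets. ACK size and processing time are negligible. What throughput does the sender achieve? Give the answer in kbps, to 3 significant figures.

934 kbps

t_tx = L/R = 4000/47800000 = 8.3682e-05 s.
t_prop = 630000/300000000 = 0.0021 s; RTT = 0.0042 s.
Cycle = t_tx + RTT = 0.00428368 s.
Throughput = L / cycle = 4000 / 0.00428368 = 934 kbps.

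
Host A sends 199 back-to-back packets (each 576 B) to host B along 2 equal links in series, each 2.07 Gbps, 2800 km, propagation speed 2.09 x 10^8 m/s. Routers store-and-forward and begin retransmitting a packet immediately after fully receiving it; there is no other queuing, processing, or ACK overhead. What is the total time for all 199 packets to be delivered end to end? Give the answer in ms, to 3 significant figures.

27.2 ms

Per-hop transmission t_tx = L/R = 4608/2.07e+09 = 0.00222609 ms.
Per-hop propagation t_prop = 2800000/209000000 = 13.3971 ms.
Pipeline fill: first packet needs 2·t_tx to clear all hops; remaining 198 packets each add one t_tx.
Total = (2+199-1)·t_tx + 2·t_prop = 200·0.00222609 + 2·13.3971 = 27.2 ms.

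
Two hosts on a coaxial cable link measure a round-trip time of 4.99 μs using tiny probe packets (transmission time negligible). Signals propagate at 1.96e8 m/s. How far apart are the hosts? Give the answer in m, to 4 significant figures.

One-way propagation = RTT/2 = 2.495 μs.
d = s × t = 196000000 × 2.495e-06 = 489.0 m.

489.0 m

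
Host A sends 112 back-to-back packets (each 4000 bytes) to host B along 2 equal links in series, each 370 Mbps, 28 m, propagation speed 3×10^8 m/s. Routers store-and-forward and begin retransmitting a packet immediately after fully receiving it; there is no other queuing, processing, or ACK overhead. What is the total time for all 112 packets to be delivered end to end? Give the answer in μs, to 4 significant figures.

9773 μs

Per-hop transmission t_tx = L/R = 32000/370000000 = 86.4865 μs.
Per-hop propagation t_prop = 28/300000000 = 0.0933333 μs.
Pipeline fill: first packet needs 2·t_tx to clear all hops; remaining 111 packets each add one t_tx.
Total = (2+112-1)·t_tx + 2·t_prop = 113·86.4865 + 2·0.0933333 = 9773 μs.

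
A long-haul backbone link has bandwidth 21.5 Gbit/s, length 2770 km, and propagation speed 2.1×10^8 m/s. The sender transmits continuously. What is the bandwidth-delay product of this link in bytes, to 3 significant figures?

Propagation delay = 2770000 / 210000000 = 0.0131905 s.
BDP = R × t_prop = 21500000000 × 0.0131905 = 283595000 bits.
In bytes: 283595000/8 = 35400000 bytes.

35400000 bytes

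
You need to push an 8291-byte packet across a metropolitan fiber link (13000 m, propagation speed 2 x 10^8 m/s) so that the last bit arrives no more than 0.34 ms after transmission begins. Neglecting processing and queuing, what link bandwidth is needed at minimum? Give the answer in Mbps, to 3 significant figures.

241 Mbps

L = 66328 bits.
Propagation delay = 13000 / 200000000 = 0.065 ms.
Transmission budget = 0.34 − 0.065 = 0.275 ms.
R ≥ L / t_tx = 66328 bits / 0.000275 s = 241 Mbps.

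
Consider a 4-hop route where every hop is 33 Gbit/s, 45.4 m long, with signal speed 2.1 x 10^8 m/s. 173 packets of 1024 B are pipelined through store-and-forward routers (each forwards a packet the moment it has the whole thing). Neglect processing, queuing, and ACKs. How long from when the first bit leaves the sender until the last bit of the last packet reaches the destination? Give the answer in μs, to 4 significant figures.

Per-hop transmission t_tx = L/R = 8192/33000000000 = 0.248242 μs.
Per-hop propagation t_prop = 45.4/210000000 = 0.21619 μs.
Pipeline fill: first packet needs 4·t_tx to clear all hops; remaining 172 packets each add one t_tx.
Total = (4+173-1)·t_tx + 4·t_prop = 176·0.248242 + 4·0.21619 = 44.56 μs.

44.56 μs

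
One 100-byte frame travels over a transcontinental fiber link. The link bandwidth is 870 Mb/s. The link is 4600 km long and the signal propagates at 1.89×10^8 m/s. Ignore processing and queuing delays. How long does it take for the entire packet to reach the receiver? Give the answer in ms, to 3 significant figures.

24.3 ms

L = 100 × 8 = 800 bits.
Transmission delay = L/R = 800 / 870000000 = 0.00091954 ms.
Propagation delay = d/s = 4600000 m / 189000000 m/s = 24.3386 ms.
Total = 24.3 ms.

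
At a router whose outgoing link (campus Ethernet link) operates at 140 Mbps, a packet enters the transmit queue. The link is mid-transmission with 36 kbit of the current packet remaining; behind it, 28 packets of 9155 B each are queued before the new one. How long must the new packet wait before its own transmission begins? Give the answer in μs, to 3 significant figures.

14900 μs

Each queued packet: L/R = 73240/140000000 = 523.143 μs.
28 queued → 14648 μs.
Plus remaining 36000 bits of current packet: 257.143 μs.
Queuing delay = 14900 μs.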